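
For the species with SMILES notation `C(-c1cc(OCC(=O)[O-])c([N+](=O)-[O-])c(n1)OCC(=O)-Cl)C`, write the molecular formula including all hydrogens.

C11H10ClN2O7-

Heavy atoms from the SMILES: 11 C, 1 Cl, 2 N, 7 O.
Implicit hydrogens by atom environment:
  5 × O: no H
  4 × C (aromatic): no H
  3 × C: 2 H each → 6
  2 × C: no H
  2 × O (charge -1): no H
  1 × C: 3 H
  1 × C (aromatic): 1 H
  1 × Cl: no H
  1 × N (aromatic): no H
  1 × N (charge +1): no H
  Total hydrogens = 10.
Net charge -1.
Molecular formula: C11H10ClN2O7-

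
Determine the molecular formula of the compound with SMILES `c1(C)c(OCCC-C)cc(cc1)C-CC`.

C14H22O

Heavy atoms from the SMILES: 14 C, 1 O.
Implicit hydrogens by atom environment:
  5 × C: 2 H each → 10
  3 × C: 3 H each → 9
  3 × C (aromatic): 1 H each → 3
  3 × C (aromatic): no H
  1 × O: no H
  Total hydrogens = 22.
Molecular formula: C14H22O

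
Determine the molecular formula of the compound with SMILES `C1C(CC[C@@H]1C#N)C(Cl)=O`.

Heavy atoms from the SMILES: 7 C, 1 Cl, 1 N, 1 O.
Implicit hydrogens by atom environment:
  3 × C: 2 H each → 6
  2 × C: 1 H each → 2
  2 × C: no H
  1 × Cl: no H
  1 × N: no H
  1 × O: no H
  Total hydrogens = 8.
Molecular formula: C7H8ClNO

C7H8ClNO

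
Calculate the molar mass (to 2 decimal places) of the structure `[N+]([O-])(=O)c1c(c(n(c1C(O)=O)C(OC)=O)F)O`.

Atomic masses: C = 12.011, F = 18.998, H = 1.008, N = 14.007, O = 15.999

248.12

Molecular formula: C7H5FN2O7.
M = 7×12.011 + 1×18.998 + 5×1.008 + 2×14.007 + 7×15.999 = 248.12 g/mol.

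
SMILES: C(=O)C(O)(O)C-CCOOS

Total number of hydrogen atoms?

Hydrogens are implicit in SMILES; fill each atom to its normal valence:
  3 × C: 2 H each → 6
  3 × O: no H
  2 × O: 1 H each → 2
  1 × C: 1 H
  1 × C: no H
  1 × S: 1 H
  Total hydrogens = 10.

10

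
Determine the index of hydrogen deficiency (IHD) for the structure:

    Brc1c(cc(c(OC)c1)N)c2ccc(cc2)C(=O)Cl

Molecular formula from the SMILES: C14H11BrClNO2.
DoU = (2C + 2 + N − H − X)/2 = (2·14 + 2 + 1 − 11 − 2)/2 = 18/2 = 9.
(Structurally: 2 ring(s) + 7 π bond(s) = 9.)

9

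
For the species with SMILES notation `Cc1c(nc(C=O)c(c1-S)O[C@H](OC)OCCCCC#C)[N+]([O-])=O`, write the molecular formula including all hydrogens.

Heavy atoms from the SMILES: 15 C, 2 N, 6 O, 1 S.
Implicit hydrogens by atom environment:
  5 × C (aromatic): no H
  5 × O: no H
  4 × C: 2 H each → 8
  3 × C: 1 H each → 3
  2 × C: 3 H each → 6
  1 × C: no H
  1 × N (aromatic): no H
  1 × N (charge +1): no H
  1 × O (charge -1): no H
  1 × S: 1 H
  Total hydrogens = 18.
Molecular formula: C15H18N2O6S

C15H18N2O6S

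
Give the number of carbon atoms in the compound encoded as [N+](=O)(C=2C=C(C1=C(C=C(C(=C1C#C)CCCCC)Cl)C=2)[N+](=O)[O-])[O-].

The symbol for carbon appears 17 times in the SMILES. (Cl is a single chlorine, not C + l.)

17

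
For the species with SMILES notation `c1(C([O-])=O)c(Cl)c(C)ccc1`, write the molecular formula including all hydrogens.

Heavy atoms from the SMILES: 8 C, 1 Cl, 2 O.
Implicit hydrogens by atom environment:
  3 × C (aromatic): 1 H each → 3
  3 × C (aromatic): no H
  1 × C: 3 H
  1 × C: no H
  1 × Cl: no H
  1 × O: no H
  1 × O (charge -1): no H
  Total hydrogens = 6.
Net charge -1.
Molecular formula: C8H6ClO2-

C8H6ClO2-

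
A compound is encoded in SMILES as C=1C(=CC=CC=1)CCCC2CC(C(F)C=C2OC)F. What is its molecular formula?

C16H20F2O

Heavy atoms from the SMILES: 16 C, 2 F, 1 O.
Implicit hydrogens by atom environment:
  5 × C (aromatic): 1 H each → 5
  4 × C: 2 H each → 8
  4 × C: 1 H each → 4
  2 × F: no H
  1 × C: 3 H
  1 × C: no H
  1 × C (aromatic): no H
  1 × O: no H
  Total hydrogens = 20.
Molecular formula: C16H20F2O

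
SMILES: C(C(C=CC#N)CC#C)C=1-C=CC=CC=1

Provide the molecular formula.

C14H13N

Heavy atoms from the SMILES: 14 C, 1 N.
Implicit hydrogens by atom environment:
  5 × C (aromatic): 1 H each → 5
  4 × C: 1 H each → 4
  2 × C: 2 H each → 4
  2 × C: no H
  1 × C (aromatic): no H
  1 × N: no H
  Total hydrogens = 13.
Molecular formula: C14H13N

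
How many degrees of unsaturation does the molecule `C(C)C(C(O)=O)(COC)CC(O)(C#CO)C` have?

3

Molecular formula from the SMILES: C11H18O5.
DoU = (2C + 2 + N − H − X)/2 = (2·11 + 2 + 0 − 18 − 0)/2 = 6/2 = 3.
(Structurally: 0 ring(s) + 3 π bond(s) = 3.)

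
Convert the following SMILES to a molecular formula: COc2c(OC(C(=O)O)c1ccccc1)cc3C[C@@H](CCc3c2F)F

C19H18F2O4

Heavy atoms from the SMILES: 19 C, 2 F, 4 O.
Implicit hydrogens by atom environment:
  6 × C (aromatic): 1 H each → 6
  6 × C (aromatic): no H
  3 × C: 2 H each → 6
  3 × O: no H
  2 × C: 1 H each → 2
  2 × F: no H
  1 × C: 3 H
  1 × C: no H
  1 × O: 1 H
  Total hydrogens = 18.
Molecular formula: C19H18F2O4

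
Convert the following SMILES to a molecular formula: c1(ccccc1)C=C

C8H8

Heavy atoms from the SMILES: 8 C.
Implicit hydrogens by atom environment:
  5 × C (aromatic): 1 H each → 5
  1 × C: 2 H
  1 × C: 1 H
  1 × C (aromatic): no H
  Total hydrogens = 8.
Molecular formula: C8H8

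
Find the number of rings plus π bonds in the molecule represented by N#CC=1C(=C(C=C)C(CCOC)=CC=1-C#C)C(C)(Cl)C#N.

11

Molecular formula from the SMILES: C17H15ClN2O.
DoU = (2C + 2 + N − H − X)/2 = (2·17 + 2 + 2 − 15 − 1)/2 = 22/2 = 11.
(Structurally: 1 ring(s) + 10 π bond(s) = 11.)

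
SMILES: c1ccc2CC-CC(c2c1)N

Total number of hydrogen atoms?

Hydrogens are implicit in SMILES; fill each atom to its normal valence:
  4 × C (aromatic): 1 H each → 4
  3 × C: 2 H each → 6
  2 × C (aromatic): no H
  1 × C: 1 H
  1 × N: 2 H
  Total hydrogens = 13.

13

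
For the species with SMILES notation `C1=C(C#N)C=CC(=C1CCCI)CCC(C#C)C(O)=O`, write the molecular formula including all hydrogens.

C16H16INO2

Heavy atoms from the SMILES: 16 C, 1 I, 1 N, 2 O.
Implicit hydrogens by atom environment:
  5 × C: 2 H each → 10
  3 × C (aromatic): 1 H each → 3
  3 × C (aromatic): no H
  3 × C: no H
  2 × C: 1 H each → 2
  1 × I: no H
  1 × N: no H
  1 × O: 1 H
  1 × O: no H
  Total hydrogens = 16.
Molecular formula: C16H16INO2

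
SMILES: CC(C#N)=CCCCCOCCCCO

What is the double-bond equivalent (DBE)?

3

Molecular formula from the SMILES: C12H21NO2.
DoU = (2C + 2 + N − H − X)/2 = (2·12 + 2 + 1 − 21 − 0)/2 = 6/2 = 3.
(Structurally: 0 ring(s) + 3 π bond(s) = 3.)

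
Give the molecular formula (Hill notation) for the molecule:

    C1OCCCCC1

C6H12O

Heavy atoms from the SMILES: 6 C, 1 O.
Implicit hydrogens by atom environment:
  6 × C: 2 H each → 12
  1 × O: no H
  Total hydrogens = 12.
Molecular formula: C6H12O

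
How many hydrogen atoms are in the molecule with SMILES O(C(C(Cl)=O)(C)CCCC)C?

Hydrogens are implicit in SMILES; fill each atom to its normal valence:
  3 × C: 3 H each → 9
  3 × C: 2 H each → 6
  2 × C: no H
  2 × O: no H
  1 × Cl: no H
  Total hydrogens = 15.

15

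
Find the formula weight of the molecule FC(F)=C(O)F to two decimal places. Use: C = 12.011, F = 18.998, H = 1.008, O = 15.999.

98.02

Molecular formula: C2HF3O.
M = 2×12.011 + 3×18.998 + 1×1.008 + 1×15.999 = 98.02 g/mol.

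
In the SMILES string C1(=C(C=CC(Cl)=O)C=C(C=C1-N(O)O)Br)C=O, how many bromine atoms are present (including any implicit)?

The symbol for bromine appears 1 time in the SMILES.

1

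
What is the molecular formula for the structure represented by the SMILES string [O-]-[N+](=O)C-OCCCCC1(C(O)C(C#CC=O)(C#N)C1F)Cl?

C13H14ClFN2O5

Heavy atoms from the SMILES: 13 C, 1 Cl, 1 F, 2 N, 5 O.
Implicit hydrogens by atom environment:
  5 × C: 2 H each → 10
  5 × C: no H
  3 × C: 1 H each → 3
  3 × O: no H
  1 × Cl: no H
  1 × F: no H
  1 × N: no H
  1 × N (charge +1): no H
  1 × O: 1 H
  1 × O (charge -1): no H
  Total hydrogens = 14.
Molecular formula: C13H14ClFN2O5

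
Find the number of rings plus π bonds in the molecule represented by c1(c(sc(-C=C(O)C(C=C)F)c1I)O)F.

Molecular formula from the SMILES: C9H7F2IO2S.
DoU = (2C + 2 + N − H − X)/2 = (2·9 + 2 + 0 − 7 − 3)/2 = 10/2 = 5.
(Structurally: 1 ring(s) + 4 π bond(s) = 5.)

5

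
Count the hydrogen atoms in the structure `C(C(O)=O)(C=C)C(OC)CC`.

Hydrogens are implicit in SMILES; fill each atom to its normal valence:
  3 × C: 1 H each → 3
  2 × C: 3 H each → 6
  2 × C: 2 H each → 4
  2 × O: no H
  1 × C: no H
  1 × O: 1 H
  Total hydrogens = 14.

14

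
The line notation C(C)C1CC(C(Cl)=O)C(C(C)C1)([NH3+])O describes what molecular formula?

C10H19ClNO2+

Heavy atoms from the SMILES: 10 C, 1 Cl, 1 N, 2 O.
Implicit hydrogens by atom environment:
  3 × C: 2 H each → 6
  3 × C: 1 H each → 3
  2 × C: 3 H each → 6
  2 × C: no H
  1 × Cl: no H
  1 × N (charge +1): 3 H
  1 × O: 1 H
  1 × O: no H
  Total hydrogens = 19.
Net charge +1.
Molecular formula: C10H19ClNO2+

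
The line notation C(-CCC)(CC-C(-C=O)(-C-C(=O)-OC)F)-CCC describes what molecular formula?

Heavy atoms from the SMILES: 14 C, 1 F, 3 O.
Implicit hydrogens by atom environment:
  7 × C: 2 H each → 14
  3 × C: 3 H each → 9
  3 × O: no H
  2 × C: 1 H each → 2
  2 × C: no H
  1 × F: no H
  Total hydrogens = 25.
Molecular formula: C14H25FO3

C14H25FO3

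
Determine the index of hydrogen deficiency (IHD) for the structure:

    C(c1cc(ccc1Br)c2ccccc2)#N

Molecular formula from the SMILES: C13H8BrN.
DoU = (2C + 2 + N − H − X)/2 = (2·13 + 2 + 1 − 8 − 1)/2 = 20/2 = 10.
(Structurally: 2 ring(s) + 8 π bond(s) = 10.)

10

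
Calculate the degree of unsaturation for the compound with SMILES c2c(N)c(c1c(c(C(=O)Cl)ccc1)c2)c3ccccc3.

Molecular formula from the SMILES: C17H12ClNO.
DoU = (2C + 2 + N − H − X)/2 = (2·17 + 2 + 1 − 12 − 1)/2 = 24/2 = 12.
(Structurally: 3 ring(s) + 9 π bond(s) = 12.)

12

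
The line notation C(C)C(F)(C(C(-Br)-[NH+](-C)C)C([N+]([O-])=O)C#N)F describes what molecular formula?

Heavy atoms from the SMILES: 1 Br, 9 C, 2 F, 3 N, 2 O.
Implicit hydrogens by atom environment:
  3 × C: 3 H each → 9
  3 × C: 1 H each → 3
  2 × C: no H
  2 × F: no H
  1 × Br: no H
  1 × C: 2 H
  1 × N (charge +1): 1 H
  1 × N: no H
  1 × N (charge +1): no H
  1 × O: no H
  1 × O (charge -1): no H
  Total hydrogens = 15.
Net charge +1.
Molecular formula: C9H15BrF2N3O2+

C9H15BrF2N3O2+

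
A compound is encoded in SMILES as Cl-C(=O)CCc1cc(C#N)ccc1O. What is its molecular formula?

Heavy atoms from the SMILES: 10 C, 1 Cl, 1 N, 2 O.
Implicit hydrogens by atom environment:
  3 × C (aromatic): 1 H each → 3
  3 × C (aromatic): no H
  2 × C: 2 H each → 4
  2 × C: no H
  1 × Cl: no H
  1 × N: no H
  1 × O: 1 H
  1 × O: no H
  Total hydrogens = 8.
Molecular formula: C10H8ClNO2

C10H8ClNO2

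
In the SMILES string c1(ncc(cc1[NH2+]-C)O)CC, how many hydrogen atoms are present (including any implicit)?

Hydrogens are implicit in SMILES; fill each atom to its normal valence:
  3 × C (aromatic): no H
  2 × C: 3 H each → 6
  2 × C (aromatic): 1 H each → 2
  1 × C: 2 H
  1 × N (charge +1): 2 H
  1 × N (aromatic): no H
  1 × O: 1 H
  Total hydrogens = 13.

13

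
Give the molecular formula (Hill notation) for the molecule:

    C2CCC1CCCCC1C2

C10H18

Heavy atoms from the SMILES: 10 C.
Implicit hydrogens by atom environment:
  8 × C: 2 H each → 16
  2 × C: 1 H each → 2
  Total hydrogens = 18.
Molecular formula: C10H18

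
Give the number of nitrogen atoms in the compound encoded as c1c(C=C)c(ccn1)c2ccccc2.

1

The symbol for nitrogen appears 1 time in the SMILES.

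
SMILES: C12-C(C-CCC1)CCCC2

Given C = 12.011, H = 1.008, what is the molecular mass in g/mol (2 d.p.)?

Molecular formula: C10H18.
M = 10×12.011 + 18×1.008 = 138.25 g/mol.

138.25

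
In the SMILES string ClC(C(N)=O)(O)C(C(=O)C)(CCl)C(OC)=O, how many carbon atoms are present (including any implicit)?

The symbol for carbon appears 8 times in the SMILES. (Cl is a single chlorine, not C + l.)

8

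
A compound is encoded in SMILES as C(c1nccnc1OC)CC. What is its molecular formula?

C8H12N2O

Heavy atoms from the SMILES: 8 C, 2 N, 1 O.
Implicit hydrogens by atom environment:
  2 × C: 3 H each → 6
  2 × C: 2 H each → 4
  2 × C (aromatic): 1 H each → 2
  2 × C (aromatic): no H
  2 × N (aromatic): no H
  1 × O: no H
  Total hydrogens = 12.
Molecular formula: C8H12N2O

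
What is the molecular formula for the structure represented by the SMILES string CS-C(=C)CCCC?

Heavy atoms from the SMILES: 7 C, 1 S.
Implicit hydrogens by atom environment:
  4 × C: 2 H each → 8
  2 × C: 3 H each → 6
  1 × C: no H
  1 × S: no H
  Total hydrogens = 14.
Molecular formula: C7H14S

C7H14S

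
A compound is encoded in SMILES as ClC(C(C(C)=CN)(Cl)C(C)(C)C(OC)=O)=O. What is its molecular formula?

Heavy atoms from the SMILES: 10 C, 2 Cl, 1 N, 3 O.
Implicit hydrogens by atom environment:
  5 × C: no H
  4 × C: 3 H each → 12
  3 × O: no H
  2 × Cl: no H
  1 × C: 1 H
  1 × N: 2 H
  Total hydrogens = 15.
Molecular formula: C10H15Cl2NO3

C10H15Cl2NO3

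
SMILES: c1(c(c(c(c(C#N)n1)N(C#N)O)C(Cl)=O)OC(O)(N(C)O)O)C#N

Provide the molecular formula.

Heavy atoms from the SMILES: 11 C, 1 Cl, 6 N, 6 O.
Implicit hydrogens by atom environment:
  5 × C (aromatic): no H
  5 × C: no H
  5 × N: no H
  4 × O: 1 H each → 4
  2 × O: no H
  1 × C: 3 H
  1 × Cl: no H
  1 × N (aromatic): no H
  Total hydrogens = 7.
Molecular formula: C11H7ClN6O6

C11H7ClN6O6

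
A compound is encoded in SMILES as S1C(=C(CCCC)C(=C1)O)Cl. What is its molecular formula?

Heavy atoms from the SMILES: 8 C, 1 Cl, 1 O, 1 S.
Implicit hydrogens by atom environment:
  3 × C: 2 H each → 6
  3 × C (aromatic): no H
  1 × C: 3 H
  1 × C (aromatic): 1 H
  1 × Cl: no H
  1 × O: 1 H
  1 × S (aromatic): no H
  Total hydrogens = 11.
Molecular formula: C8H11ClOS

C8H11ClOS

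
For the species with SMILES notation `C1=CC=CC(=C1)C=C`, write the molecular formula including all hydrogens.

Heavy atoms from the SMILES: 8 C.
Implicit hydrogens by atom environment:
  5 × C (aromatic): 1 H each → 5
  1 × C: 2 H
  1 × C: 1 H
  1 × C (aromatic): no H
  Total hydrogens = 8.
Molecular formula: C8H8

C8H8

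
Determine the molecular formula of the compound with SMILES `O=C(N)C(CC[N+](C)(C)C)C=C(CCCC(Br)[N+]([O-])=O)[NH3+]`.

Heavy atoms from the SMILES: 1 Br, 13 C, 4 N, 3 O.
Implicit hydrogens by atom environment:
  5 × C: 2 H each → 10
  3 × C: 3 H each → 9
  3 × C: 1 H each → 3
  2 × C: no H
  2 × N (charge +1): no H
  2 × O: no H
  1 × Br: no H
  1 × N (charge +1): 3 H
  1 × N: 2 H
  1 × O (charge -1): no H
  Total hydrogens = 27.
Net charge +2.
Molecular formula: [C13H27BrN4O3]2+

[C13H27BrN4O3]2+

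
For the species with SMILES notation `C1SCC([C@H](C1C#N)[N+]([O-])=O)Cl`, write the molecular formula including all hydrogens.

C6H7ClN2O2S

Heavy atoms from the SMILES: 6 C, 1 Cl, 2 N, 2 O, 1 S.
Implicit hydrogens by atom environment:
  3 × C: 1 H each → 3
  2 × C: 2 H each → 4
  1 × C: no H
  1 × Cl: no H
  1 × N: no H
  1 × N (charge +1): no H
  1 × O: no H
  1 × O (charge -1): no H
  1 × S: no H
  Total hydrogens = 7.
Molecular formula: C6H7ClN2O2S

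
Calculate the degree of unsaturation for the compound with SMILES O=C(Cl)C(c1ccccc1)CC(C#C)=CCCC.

Molecular formula from the SMILES: C16H17ClO.
DoU = (2C + 2 + N − H − X)/2 = (2·16 + 2 + 0 − 17 − 1)/2 = 16/2 = 8.
(Structurally: 1 ring(s) + 7 π bond(s) = 8.)

8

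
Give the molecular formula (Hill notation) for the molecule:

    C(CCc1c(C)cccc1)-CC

C12H18

Heavy atoms from the SMILES: 12 C.
Implicit hydrogens by atom environment:
  4 × C: 2 H each → 8
  4 × C (aromatic): 1 H each → 4
  2 × C: 3 H each → 6
  2 × C (aromatic): no H
  Total hydrogens = 18.
Molecular formula: C12H18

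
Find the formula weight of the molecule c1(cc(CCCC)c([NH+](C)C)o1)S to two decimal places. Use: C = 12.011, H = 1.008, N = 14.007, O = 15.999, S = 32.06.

200.32

Molecular formula: C10H18NOS+.
M = 10×12.011 + 18×1.008 + 1×14.007 + 1×15.999 + 1×32.06 = 200.32 g/mol.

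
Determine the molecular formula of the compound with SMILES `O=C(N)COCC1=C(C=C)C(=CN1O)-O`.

Heavy atoms from the SMILES: 9 C, 2 N, 4 O.
Implicit hydrogens by atom environment:
  3 × C: 2 H each → 6
  3 × C (aromatic): no H
  2 × O: 1 H each → 2
  2 × O: no H
  1 × C (aromatic): 1 H
  1 × C: 1 H
  1 × C: no H
  1 × N: 2 H
  1 × N (aromatic): no H
  Total hydrogens = 12.
Molecular formula: C9H12N2O4

C9H12N2O4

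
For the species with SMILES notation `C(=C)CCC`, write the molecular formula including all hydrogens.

Heavy atoms from the SMILES: 5 C.
Implicit hydrogens by atom environment:
  3 × C: 2 H each → 6
  1 × C: 3 H
  1 × C: 1 H
  Total hydrogens = 10.
Molecular formula: C5H10

C5H10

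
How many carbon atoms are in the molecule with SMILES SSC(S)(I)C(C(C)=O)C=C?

The symbol for carbon appears 6 times in the SMILES.

6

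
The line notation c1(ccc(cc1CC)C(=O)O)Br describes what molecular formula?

Heavy atoms from the SMILES: 1 Br, 9 C, 2 O.
Implicit hydrogens by atom environment:
  3 × C (aromatic): 1 H each → 3
  3 × C (aromatic): no H
  1 × Br: no H
  1 × C: 3 H
  1 × C: 2 H
  1 × C: no H
  1 × O: 1 H
  1 × O: no H
  Total hydrogens = 9.
Molecular formula: C9H9BrO2

C9H9BrO2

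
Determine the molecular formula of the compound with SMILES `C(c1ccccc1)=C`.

Heavy atoms from the SMILES: 8 C.
Implicit hydrogens by atom environment:
  5 × C (aromatic): 1 H each → 5
  1 × C: 2 H
  1 × C: 1 H
  1 × C (aromatic): no H
  Total hydrogens = 8.
Molecular formula: C8H8

C8H8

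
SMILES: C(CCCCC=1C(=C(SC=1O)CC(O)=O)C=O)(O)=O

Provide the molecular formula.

C12H14O6S

Heavy atoms from the SMILES: 12 C, 6 O, 1 S.
Implicit hydrogens by atom environment:
  5 × C: 2 H each → 10
  4 × C (aromatic): no H
  3 × O: 1 H each → 3
  3 × O: no H
  2 × C: no H
  1 × C: 1 H
  1 × S (aromatic): no H
  Total hydrogens = 14.
Molecular formula: C12H14O6S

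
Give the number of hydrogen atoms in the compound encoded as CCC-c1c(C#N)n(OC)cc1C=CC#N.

Hydrogens are implicit in SMILES; fill each atom to its normal valence:
  3 × C (aromatic): no H
  2 × C: 3 H each → 6
  2 × C: 2 H each → 4
  2 × C: 1 H each → 2
  2 × C: no H
  2 × N: no H
  1 × C (aromatic): 1 H
  1 × N (aromatic): no H
  1 × O: no H
  Total hydrogens = 13.

13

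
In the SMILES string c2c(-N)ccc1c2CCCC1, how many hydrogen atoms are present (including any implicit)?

Hydrogens are implicit in SMILES; fill each atom to its normal valence:
  4 × C: 2 H each → 8
  3 × C (aromatic): 1 H each → 3
  3 × C (aromatic): no H
  1 × N: 2 H
  Total hydrogens = 13.

13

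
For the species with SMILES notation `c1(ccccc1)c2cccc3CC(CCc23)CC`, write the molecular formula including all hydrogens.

C18H20

Heavy atoms from the SMILES: 18 C.
Implicit hydrogens by atom environment:
  8 × C (aromatic): 1 H each → 8
  4 × C: 2 H each → 8
  4 × C (aromatic): no H
  1 × C: 3 H
  1 × C: 1 H
  Total hydrogens = 20.
Molecular formula: C18H20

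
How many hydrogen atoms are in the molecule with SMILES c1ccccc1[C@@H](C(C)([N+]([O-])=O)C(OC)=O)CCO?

17

Hydrogens are implicit in SMILES; fill each atom to its normal valence:
  5 × C (aromatic): 1 H each → 5
  3 × O: no H
  2 × C: 3 H each → 6
  2 × C: 2 H each → 4
  2 × C: no H
  1 × C: 1 H
  1 × C (aromatic): no H
  1 × N (charge +1): no H
  1 × O: 1 H
  1 × O (charge -1): no H
  Total hydrogens = 17.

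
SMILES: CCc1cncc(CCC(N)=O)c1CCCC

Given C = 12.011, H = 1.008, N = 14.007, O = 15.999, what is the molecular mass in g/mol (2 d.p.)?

Molecular formula: C14H22N2O.
M = 14×12.011 + 22×1.008 + 2×14.007 + 1×15.999 = 234.34 g/mol.

234.34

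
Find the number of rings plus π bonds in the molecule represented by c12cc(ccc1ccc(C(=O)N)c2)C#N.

Molecular formula from the SMILES: C12H8N2O.
DoU = (2C + 2 + N − H − X)/2 = (2·12 + 2 + 2 − 8 − 0)/2 = 20/2 = 10.
(Structurally: 2 ring(s) + 8 π bond(s) = 10.)

10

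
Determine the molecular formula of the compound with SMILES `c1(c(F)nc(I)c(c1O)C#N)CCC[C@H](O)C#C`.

Heavy atoms from the SMILES: 12 C, 1 F, 1 I, 2 N, 2 O.
Implicit hydrogens by atom environment:
  5 × C (aromatic): no H
  3 × C: 2 H each → 6
  2 × C: 1 H each → 2
  2 × C: no H
  2 × O: 1 H each → 2
  1 × F: no H
  1 × I: no H
  1 × N (aromatic): no H
  1 × N: no H
  Total hydrogens = 10.
Molecular formula: C12H10FIN2O2

C12H10FIN2O2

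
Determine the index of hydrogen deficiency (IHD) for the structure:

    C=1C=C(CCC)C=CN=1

Molecular formula from the SMILES: C8H11N.
DoU = (2C + 2 + N − H − X)/2 = (2·8 + 2 + 1 − 11 − 0)/2 = 8/2 = 4.
(Structurally: 1 ring(s) + 3 π bond(s) = 4.)

4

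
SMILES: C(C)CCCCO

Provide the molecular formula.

C6H14O

Heavy atoms from the SMILES: 6 C, 1 O.
Implicit hydrogens by atom environment:
  5 × C: 2 H each → 10
  1 × C: 3 H
  1 × O: 1 H
  Total hydrogens = 14.
Molecular formula: C6H14O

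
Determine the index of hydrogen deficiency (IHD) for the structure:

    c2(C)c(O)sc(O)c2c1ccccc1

Molecular formula from the SMILES: C11H10O2S.
DoU = (2C + 2 + N − H − X)/2 = (2·11 + 2 + 0 − 10 − 0)/2 = 14/2 = 7.
(Structurally: 2 ring(s) + 5 π bond(s) = 7.)

7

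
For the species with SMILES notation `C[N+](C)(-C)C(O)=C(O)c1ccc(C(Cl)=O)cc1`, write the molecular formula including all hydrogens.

C12H15ClNO3+

Heavy atoms from the SMILES: 12 C, 1 Cl, 1 N, 3 O.
Implicit hydrogens by atom environment:
  4 × C (aromatic): 1 H each → 4
  3 × C: 3 H each → 9
  3 × C: no H
  2 × C (aromatic): no H
  2 × O: 1 H each → 2
  1 × Cl: no H
  1 × N (charge +1): no H
  1 × O: no H
  Total hydrogens = 15.
Net charge +1.
Molecular formula: C12H15ClNO3+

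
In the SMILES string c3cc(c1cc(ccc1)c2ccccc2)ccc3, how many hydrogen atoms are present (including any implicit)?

14

Hydrogens are implicit in SMILES; fill each atom to its normal valence:
  14 × C (aromatic): 1 H each → 14
  4 × C (aromatic): no H
  Total hydrogens = 14.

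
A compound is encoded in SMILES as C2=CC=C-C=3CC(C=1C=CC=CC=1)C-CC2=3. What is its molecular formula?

C16H16

Heavy atoms from the SMILES: 16 C.
Implicit hydrogens by atom environment:
  9 × C (aromatic): 1 H each → 9
  3 × C: 2 H each → 6
  3 × C (aromatic): no H
  1 × C: 1 H
  Total hydrogens = 16.
Molecular formula: C16H16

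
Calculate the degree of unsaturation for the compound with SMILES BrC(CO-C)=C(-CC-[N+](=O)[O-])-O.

Molecular formula from the SMILES: C6H10BrNO4.
DoU = (2C + 2 + N − H − X)/2 = (2·6 + 2 + 1 − 10 − 1)/2 = 4/2 = 2.
(Structurally: 0 ring(s) + 2 π bond(s) = 2.)

2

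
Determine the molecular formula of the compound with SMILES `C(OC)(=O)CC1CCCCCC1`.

C10H18O2

Heavy atoms from the SMILES: 10 C, 2 O.
Implicit hydrogens by atom environment:
  7 × C: 2 H each → 14
  2 × O: no H
  1 × C: 3 H
  1 × C: 1 H
  1 × C: no H
  Total hydrogens = 18.
Molecular formula: C10H18O2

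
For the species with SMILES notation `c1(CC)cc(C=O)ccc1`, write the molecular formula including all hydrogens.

Heavy atoms from the SMILES: 9 C, 1 O.
Implicit hydrogens by atom environment:
  4 × C (aromatic): 1 H each → 4
  2 × C (aromatic): no H
  1 × C: 3 H
  1 × C: 2 H
  1 × C: 1 H
  1 × O: no H
  Total hydrogens = 10.
Molecular formula: C9H10O

C9H10O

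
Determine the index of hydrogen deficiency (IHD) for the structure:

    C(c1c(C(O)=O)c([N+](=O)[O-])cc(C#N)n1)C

Molecular formula from the SMILES: C9H7N3O4.
DoU = (2C + 2 + N − H − X)/2 = (2·9 + 2 + 3 − 7 − 0)/2 = 16/2 = 8.
(Structurally: 1 ring(s) + 7 π bond(s) = 8.)

8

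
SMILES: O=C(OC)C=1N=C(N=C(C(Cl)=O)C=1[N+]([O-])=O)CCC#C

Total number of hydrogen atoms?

Hydrogens are implicit in SMILES; fill each atom to its normal valence:
  4 × C (aromatic): no H
  4 × O: no H
  3 × C: no H
  2 × C: 2 H each → 4
  2 × N (aromatic): no H
  1 × C: 3 H
  1 × C: 1 H
  1 × Cl: no H
  1 × N (charge +1): no H
  1 × O (charge -1): no H
  Total hydrogens = 8.

8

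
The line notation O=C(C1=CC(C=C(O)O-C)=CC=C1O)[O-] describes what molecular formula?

Heavy atoms from the SMILES: 10 C, 5 O.
Implicit hydrogens by atom environment:
  3 × C (aromatic): 1 H each → 3
  3 × C (aromatic): no H
  2 × C: no H
  2 × O: 1 H each → 2
  2 × O: no H
  1 × C: 3 H
  1 × C: 1 H
  1 × O (charge -1): no H
  Total hydrogens = 9.
Net charge -1.
Molecular formula: C10H9O5-

C10H9O5-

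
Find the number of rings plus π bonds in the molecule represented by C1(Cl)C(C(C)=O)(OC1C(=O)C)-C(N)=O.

Molecular formula from the SMILES: C8H10ClNO4.
DoU = (2C + 2 + N − H − X)/2 = (2·8 + 2 + 1 − 10 − 1)/2 = 8/2 = 4.
(Structurally: 1 ring(s) + 3 π bond(s) = 4.)

4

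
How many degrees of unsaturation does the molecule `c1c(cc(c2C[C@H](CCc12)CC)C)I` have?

Molecular formula from the SMILES: C13H17I.
DoU = (2C + 2 + N − H − X)/2 = (2·13 + 2 + 0 − 17 − 1)/2 = 10/2 = 5.
(Structurally: 2 ring(s) + 3 π bond(s) = 5.)

5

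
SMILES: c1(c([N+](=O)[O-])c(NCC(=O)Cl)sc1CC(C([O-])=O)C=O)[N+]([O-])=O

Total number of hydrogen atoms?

Hydrogens are implicit in SMILES; fill each atom to its normal valence:
  5 × O: no H
  4 × C (aromatic): no H
  3 × O (charge -1): no H
  2 × C: 2 H each → 4
  2 × C: 1 H each → 2
  2 × C: no H
  2 × N (charge +1): no H
  1 × Cl: no H
  1 × N: 1 H
  1 × S (aromatic): no H
  Total hydrogens = 7.

7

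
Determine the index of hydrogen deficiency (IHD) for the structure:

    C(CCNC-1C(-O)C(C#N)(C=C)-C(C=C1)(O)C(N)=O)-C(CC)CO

Molecular formula from the SMILES: C17H27N3O4.
DoU = (2C + 2 + N − H − X)/2 = (2·17 + 2 + 3 − 27 − 0)/2 = 12/2 = 6.
(Structurally: 1 ring(s) + 5 π bond(s) = 6.)

6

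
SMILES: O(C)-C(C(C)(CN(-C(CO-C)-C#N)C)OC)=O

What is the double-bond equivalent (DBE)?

3

Molecular formula from the SMILES: C11H20N2O4.
DoU = (2C + 2 + N − H − X)/2 = (2·11 + 2 + 2 − 20 − 0)/2 = 6/2 = 3.
(Structurally: 0 ring(s) + 3 π bond(s) = 3.)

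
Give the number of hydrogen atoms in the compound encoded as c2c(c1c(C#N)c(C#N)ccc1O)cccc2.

Hydrogens are implicit in SMILES; fill each atom to its normal valence:
  7 × C (aromatic): 1 H each → 7
  5 × C (aromatic): no H
  2 × C: no H
  2 × N: no H
  1 × O: 1 H
  Total hydrogens = 8.

8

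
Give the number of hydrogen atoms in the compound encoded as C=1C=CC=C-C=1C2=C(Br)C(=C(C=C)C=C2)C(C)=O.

13

Hydrogens are implicit in SMILES; fill each atom to its normal valence:
  7 × C (aromatic): 1 H each → 7
  5 × C (aromatic): no H
  1 × Br: no H
  1 × C: 3 H
  1 × C: 2 H
  1 × C: 1 H
  1 × C: no H
  1 × O: no H
  Total hydrogens = 13.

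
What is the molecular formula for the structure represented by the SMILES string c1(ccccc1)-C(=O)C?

Heavy atoms from the SMILES: 8 C, 1 O.
Implicit hydrogens by atom environment:
  5 × C (aromatic): 1 H each → 5
  1 × C: 3 H
  1 × C (aromatic): no H
  1 × C: no H
  1 × O: no H
  Total hydrogens = 8.
Molecular formula: C8H8O

C8H8O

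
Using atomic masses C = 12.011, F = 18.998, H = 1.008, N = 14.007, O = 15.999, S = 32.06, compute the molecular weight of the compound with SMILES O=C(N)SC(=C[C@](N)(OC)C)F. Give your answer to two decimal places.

194.22

Molecular formula: C6H11FN2O2S.
M = 6×12.011 + 1×18.998 + 11×1.008 + 2×14.007 + 2×15.999 + 1×32.06 = 194.22 g/mol.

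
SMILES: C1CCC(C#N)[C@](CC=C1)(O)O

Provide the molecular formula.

C9H13NO2

Heavy atoms from the SMILES: 9 C, 1 N, 2 O.
Implicit hydrogens by atom environment:
  4 × C: 2 H each → 8
  3 × C: 1 H each → 3
  2 × C: no H
  2 × O: 1 H each → 2
  1 × N: no H
  Total hydrogens = 13.
Molecular formula: C9H13NO2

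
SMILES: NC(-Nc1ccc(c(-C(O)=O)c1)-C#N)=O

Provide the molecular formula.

C9H7N3O3

Heavy atoms from the SMILES: 9 C, 3 N, 3 O.
Implicit hydrogens by atom environment:
  3 × C (aromatic): 1 H each → 3
  3 × C (aromatic): no H
  3 × C: no H
  2 × O: no H
  1 × N: 2 H
  1 × N: 1 H
  1 × N: no H
  1 × O: 1 H
  Total hydrogens = 7.
Molecular formula: C9H7N3O3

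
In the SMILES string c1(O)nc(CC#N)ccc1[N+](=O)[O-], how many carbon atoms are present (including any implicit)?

7

The symbol for carbon appears 7 times in the SMILES. Lowercase c denotes aromatic carbon and counts toward C.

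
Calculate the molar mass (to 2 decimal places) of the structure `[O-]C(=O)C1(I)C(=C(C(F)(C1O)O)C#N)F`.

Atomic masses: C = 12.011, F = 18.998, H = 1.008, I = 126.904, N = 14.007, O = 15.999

330.00

Molecular formula: C7H3F2INO4-.
M = 7×12.011 + 2×18.998 + 3×1.008 + 1×126.904 + 1×14.007 + 4×15.999 = 330.00 g/mol.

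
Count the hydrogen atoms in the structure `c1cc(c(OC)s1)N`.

Hydrogens are implicit in SMILES; fill each atom to its normal valence:
  2 × C (aromatic): 1 H each → 2
  2 × C (aromatic): no H
  1 × C: 3 H
  1 × N: 2 H
  1 × O: no H
  1 × S (aromatic): no H
  Total hydrogens = 7.

7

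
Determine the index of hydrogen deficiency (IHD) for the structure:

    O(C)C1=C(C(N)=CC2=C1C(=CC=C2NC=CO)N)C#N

10

Molecular formula from the SMILES: C14H14N4O2.
DoU = (2C + 2 + N − H − X)/2 = (2·14 + 2 + 4 − 14 − 0)/2 = 20/2 = 10.
(Structurally: 2 ring(s) + 8 π bond(s) = 10.)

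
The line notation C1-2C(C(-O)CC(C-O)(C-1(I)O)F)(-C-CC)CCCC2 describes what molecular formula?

C14H24FIO3

Heavy atoms from the SMILES: 14 C, 1 F, 1 I, 3 O.
Implicit hydrogens by atom environment:
  8 × C: 2 H each → 16
  3 × C: no H
  3 × O: 1 H each → 3
  2 × C: 1 H each → 2
  1 × C: 3 H
  1 × F: no H
  1 × I: no H
  Total hydrogens = 24.
Molecular formula: C14H24FIO3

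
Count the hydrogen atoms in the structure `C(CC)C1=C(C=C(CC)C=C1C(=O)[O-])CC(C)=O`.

Hydrogens are implicit in SMILES; fill each atom to its normal valence:
  4 × C: 2 H each → 8
  4 × C (aromatic): no H
  3 × C: 3 H each → 9
  2 × C (aromatic): 1 H each → 2
  2 × C: no H
  2 × O: no H
  1 × O (charge -1): no H
  Total hydrogens = 19.

19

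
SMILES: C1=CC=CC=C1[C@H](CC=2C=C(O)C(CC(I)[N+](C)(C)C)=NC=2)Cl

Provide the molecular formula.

Heavy atoms from the SMILES: 18 C, 1 Cl, 1 I, 2 N, 1 O.
Implicit hydrogens by atom environment:
  7 × C (aromatic): 1 H each → 7
  4 × C (aromatic): no H
  3 × C: 3 H each → 9
  2 × C: 2 H each → 4
  2 × C: 1 H each → 2
  1 × Cl: no H
  1 × I: no H
  1 × N (aromatic): no H
  1 × N (charge +1): no H
  1 × O: 1 H
  Total hydrogens = 23.
Net charge +1.
Molecular formula: C18H23ClIN2O+

C18H23ClIN2O+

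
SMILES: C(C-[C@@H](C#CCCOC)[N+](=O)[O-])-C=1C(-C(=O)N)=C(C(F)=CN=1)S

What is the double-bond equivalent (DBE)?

Molecular formula from the SMILES: C14H16FN3O4S.
DoU = (2C + 2 + N − H − X)/2 = (2·14 + 2 + 3 − 16 − 1)/2 = 16/2 = 8.
(Structurally: 1 ring(s) + 7 π bond(s) = 8.)

8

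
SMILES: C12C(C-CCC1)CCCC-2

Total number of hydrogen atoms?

18

Hydrogens are implicit in SMILES; fill each atom to its normal valence:
  8 × C: 2 H each → 16
  2 × C: 1 H each → 2
  Total hydrogens = 18.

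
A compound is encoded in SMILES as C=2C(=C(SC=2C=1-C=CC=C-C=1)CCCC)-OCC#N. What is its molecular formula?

Heavy atoms from the SMILES: 16 C, 1 N, 1 O, 1 S.
Implicit hydrogens by atom environment:
  6 × C (aromatic): 1 H each → 6
  4 × C: 2 H each → 8
  4 × C (aromatic): no H
  1 × C: 3 H
  1 × C: no H
  1 × N: no H
  1 × O: no H
  1 × S (aromatic): no H
  Total hydrogens = 17.
Molecular formula: C16H17NOS

C16H17NOS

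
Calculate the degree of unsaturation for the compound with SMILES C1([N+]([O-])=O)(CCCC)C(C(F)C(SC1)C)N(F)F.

Molecular formula from the SMILES: C10H17F3N2O2S.
DoU = (2C + 2 + N − H − X)/2 = (2·10 + 2 + 2 − 17 − 3)/2 = 4/2 = 2.
(Structurally: 1 ring(s) + 1 π bond(s) = 2.)

2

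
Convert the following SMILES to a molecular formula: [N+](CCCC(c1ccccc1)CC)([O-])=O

Heavy atoms from the SMILES: 12 C, 1 N, 2 O.
Implicit hydrogens by atom environment:
  5 × C (aromatic): 1 H each → 5
  4 × C: 2 H each → 8
  1 × C: 3 H
  1 × C: 1 H
  1 × C (aromatic): no H
  1 × N (charge +1): no H
  1 × O: no H
  1 × O (charge -1): no H
  Total hydrogens = 17.
Molecular formula: C12H17NO2

C12H17NO2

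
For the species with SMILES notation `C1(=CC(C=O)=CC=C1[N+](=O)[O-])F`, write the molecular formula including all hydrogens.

Heavy atoms from the SMILES: 7 C, 1 F, 1 N, 3 O.
Implicit hydrogens by atom environment:
  3 × C (aromatic): 1 H each → 3
  3 × C (aromatic): no H
  2 × O: no H
  1 × C: 1 H
  1 × F: no H
  1 × N (charge +1): no H
  1 × O (charge -1): no H
  Total hydrogens = 4.
Molecular formula: C7H4FNO3

C7H4FNO3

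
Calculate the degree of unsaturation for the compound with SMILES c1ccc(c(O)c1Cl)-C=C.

Molecular formula from the SMILES: C8H7ClO.
DoU = (2C + 2 + N − H − X)/2 = (2·8 + 2 + 0 − 7 − 1)/2 = 10/2 = 5.
(Structurally: 1 ring(s) + 4 π bond(s) = 5.)

5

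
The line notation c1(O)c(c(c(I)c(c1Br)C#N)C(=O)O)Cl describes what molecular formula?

C8H2BrClINO3

Heavy atoms from the SMILES: 1 Br, 8 C, 1 Cl, 1 I, 1 N, 3 O.
Implicit hydrogens by atom environment:
  6 × C (aromatic): no H
  2 × C: no H
  2 × O: 1 H each → 2
  1 × Br: no H
  1 × Cl: no H
  1 × I: no H
  1 × N: no H
  1 × O: no H
  Total hydrogens = 2.
Molecular formula: C8H2BrClINO3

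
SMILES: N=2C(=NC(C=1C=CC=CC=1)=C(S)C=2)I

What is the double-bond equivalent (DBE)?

8

Molecular formula from the SMILES: C10H7IN2S.
DoU = (2C + 2 + N − H − X)/2 = (2·10 + 2 + 2 − 7 − 1)/2 = 16/2 = 8.
(Structurally: 2 ring(s) + 6 π bond(s) = 8.)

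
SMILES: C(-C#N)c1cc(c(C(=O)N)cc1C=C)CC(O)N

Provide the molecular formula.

C13H15N3O2

Heavy atoms from the SMILES: 13 C, 3 N, 2 O.
Implicit hydrogens by atom environment:
  4 × C (aromatic): no H
  3 × C: 2 H each → 6
  2 × C (aromatic): 1 H each → 2
  2 × C: 1 H each → 2
  2 × C: no H
  2 × N: 2 H each → 4
  1 × N: no H
  1 × O: 1 H
  1 × O: no H
  Total hydrogens = 15.
Molecular formula: C13H15N3O2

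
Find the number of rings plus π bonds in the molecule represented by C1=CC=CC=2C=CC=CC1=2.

7

Molecular formula from the SMILES: C10H8.
DoU = (2C + 2 + N − H − X)/2 = (2·10 + 2 + 0 − 8 − 0)/2 = 14/2 = 7.
(Structurally: 2 ring(s) + 5 π bond(s) = 7.)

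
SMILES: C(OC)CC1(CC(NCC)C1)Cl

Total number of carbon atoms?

The symbol for carbon appears 9 times in the SMILES. (Cl is a single chlorine, not C + l.)

9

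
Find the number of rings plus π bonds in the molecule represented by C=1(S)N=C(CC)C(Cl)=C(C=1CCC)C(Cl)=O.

Molecular formula from the SMILES: C11H13Cl2NOS.
DoU = (2C + 2 + N − H − X)/2 = (2·11 + 2 + 1 − 13 − 2)/2 = 10/2 = 5.
(Structurally: 1 ring(s) + 4 π bond(s) = 5.)

5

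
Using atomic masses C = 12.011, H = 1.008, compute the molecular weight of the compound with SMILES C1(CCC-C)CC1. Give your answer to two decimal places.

98.19

Molecular formula: C7H14.
M = 7×12.011 + 14×1.008 = 98.19 g/mol.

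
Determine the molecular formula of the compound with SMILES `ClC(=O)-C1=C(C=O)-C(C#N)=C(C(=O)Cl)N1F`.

C8HCl2FN2O3

Heavy atoms from the SMILES: 8 C, 2 Cl, 1 F, 2 N, 3 O.
Implicit hydrogens by atom environment:
  4 × C (aromatic): no H
  3 × C: no H
  3 × O: no H
  2 × Cl: no H
  1 × C: 1 H
  1 × F: no H
  1 × N (aromatic): no H
  1 × N: no H
  Total hydrogens = 1.
Molecular formula: C8HCl2FN2O3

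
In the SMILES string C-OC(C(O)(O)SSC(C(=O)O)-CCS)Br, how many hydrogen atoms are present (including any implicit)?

Hydrogens are implicit in SMILES; fill each atom to its normal valence:
  3 × O: 1 H each → 3
  2 × C: 2 H each → 4
  2 × C: 1 H each → 2
  2 × C: no H
  2 × O: no H
  2 × S: no H
  1 × Br: no H
  1 × C: 3 H
  1 × S: 1 H
  Total hydrogens = 13.

13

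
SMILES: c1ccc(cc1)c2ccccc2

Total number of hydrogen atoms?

Hydrogens are implicit in SMILES; fill each atom to its normal valence:
  10 × C (aromatic): 1 H each → 10
  2 × C (aromatic): no H
  Total hydrogens = 10.

10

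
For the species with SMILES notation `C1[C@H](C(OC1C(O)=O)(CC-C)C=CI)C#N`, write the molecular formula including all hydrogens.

C11H14INO3

Heavy atoms from the SMILES: 11 C, 1 I, 1 N, 3 O.
Implicit hydrogens by atom environment:
  4 × C: 1 H each → 4
  3 × C: 2 H each → 6
  3 × C: no H
  2 × O: no H
  1 × C: 3 H
  1 × I: no H
  1 × N: no H
  1 × O: 1 H
  Total hydrogens = 14.
Molecular formula: C11H14INO3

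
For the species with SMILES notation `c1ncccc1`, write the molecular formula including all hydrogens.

C5H5N

Heavy atoms from the SMILES: 5 C, 1 N.
Implicit hydrogens by atom environment:
  5 × C (aromatic): 1 H each → 5
  1 × N (aromatic): no H
  Total hydrogens = 5.
Molecular formula: C5H5N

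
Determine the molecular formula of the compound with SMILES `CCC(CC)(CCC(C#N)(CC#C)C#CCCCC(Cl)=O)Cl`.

Heavy atoms from the SMILES: 18 C, 2 Cl, 1 N, 1 O.
Implicit hydrogens by atom environment:
  8 × C: 2 H each → 16
  7 × C: no H
  2 × C: 3 H each → 6
  2 × Cl: no H
  1 × C: 1 H
  1 × N: no H
  1 × O: no H
  Total hydrogens = 23.
Molecular formula: C18H23Cl2NO

C18H23Cl2NO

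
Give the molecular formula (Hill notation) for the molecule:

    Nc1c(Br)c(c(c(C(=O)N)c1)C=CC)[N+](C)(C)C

C13H19BrN3O+

Heavy atoms from the SMILES: 1 Br, 13 C, 3 N, 1 O.
Implicit hydrogens by atom environment:
  5 × C (aromatic): no H
  4 × C: 3 H each → 12
  2 × C: 1 H each → 2
  2 × N: 2 H each → 4
  1 × Br: no H
  1 × C (aromatic): 1 H
  1 × C: no H
  1 × N (charge +1): no H
  1 × O: no H
  Total hydrogens = 19.
Net charge +1.
Molecular formula: C13H19BrN3O+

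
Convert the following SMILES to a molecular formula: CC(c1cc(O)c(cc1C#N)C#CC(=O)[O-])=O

C12H6NO4-

Heavy atoms from the SMILES: 12 C, 1 N, 4 O.
Implicit hydrogens by atom environment:
  5 × C: no H
  4 × C (aromatic): no H
  2 × C (aromatic): 1 H each → 2
  2 × O: no H
  1 × C: 3 H
  1 × N: no H
  1 × O: 1 H
  1 × O (charge -1): no H
  Total hydrogens = 6.
Net charge -1.
Molecular formula: C12H6NO4-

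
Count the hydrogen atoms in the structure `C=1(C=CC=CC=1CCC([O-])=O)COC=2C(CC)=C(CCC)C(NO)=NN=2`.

Hydrogens are implicit in SMILES; fill each atom to its normal valence:
  6 × C: 2 H each → 12
  6 × C (aromatic): no H
  4 × C (aromatic): 1 H each → 4
  2 × C: 3 H each → 6
  2 × N (aromatic): no H
  2 × O: no H
  1 × C: no H
  1 × N: 1 H
  1 × O: 1 H
  1 × O (charge -1): no H
  Total hydrogens = 24.

24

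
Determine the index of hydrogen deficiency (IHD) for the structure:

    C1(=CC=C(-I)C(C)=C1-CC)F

4

Molecular formula from the SMILES: C9H10FI.
DoU = (2C + 2 + N − H − X)/2 = (2·9 + 2 + 0 − 10 − 2)/2 = 8/2 = 4.
(Structurally: 1 ring(s) + 3 π bond(s) = 4.)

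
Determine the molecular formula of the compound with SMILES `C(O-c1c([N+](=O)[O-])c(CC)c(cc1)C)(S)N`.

C10H14N2O3S

Heavy atoms from the SMILES: 10 C, 2 N, 3 O, 1 S.
Implicit hydrogens by atom environment:
  4 × C (aromatic): no H
  2 × C: 3 H each → 6
  2 × C (aromatic): 1 H each → 2
  2 × O: no H
  1 × C: 2 H
  1 × C: 1 H
  1 × N: 2 H
  1 × N (charge +1): no H
  1 × O (charge -1): no H
  1 × S: 1 H
  Total hydrogens = 14.
Molecular formula: C10H14N2O3S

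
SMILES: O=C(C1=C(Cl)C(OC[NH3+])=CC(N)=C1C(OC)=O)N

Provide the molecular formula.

C10H13ClN3O4+

Heavy atoms from the SMILES: 10 C, 1 Cl, 3 N, 4 O.
Implicit hydrogens by atom environment:
  5 × C (aromatic): no H
  4 × O: no H
  2 × C: no H
  2 × N: 2 H each → 4
  1 × C: 3 H
  1 × C: 2 H
  1 × C (aromatic): 1 H
  1 × Cl: no H
  1 × N (charge +1): 3 H
  Total hydrogens = 13.
Net charge +1.
Molecular formula: C10H13ClN3O4+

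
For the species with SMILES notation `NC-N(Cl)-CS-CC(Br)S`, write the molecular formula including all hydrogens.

Heavy atoms from the SMILES: 1 Br, 4 C, 1 Cl, 2 N, 2 S.
Implicit hydrogens by atom environment:
  3 × C: 2 H each → 6
  1 × Br: no H
  1 × C: 1 H
  1 × Cl: no H
  1 × N: 2 H
  1 × N: no H
  1 × S: 1 H
  1 × S: no H
  Total hydrogens = 10.
Molecular formula: C4H10BrClN2S2

C4H10BrClN2S2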